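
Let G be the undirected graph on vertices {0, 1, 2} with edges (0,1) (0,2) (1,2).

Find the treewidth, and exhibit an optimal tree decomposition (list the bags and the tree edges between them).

Treewidth 2.
One such decomposition:
Bags: B1 = {0, 1, 2}
Tree: (single bag)

A single bag containing all 3 vertices is trivially a valid decomposition of width 2. For the lower bound, the 3 vertices {0, 1, 2} are pairwise adjacent, and any tree decomposition puts a clique entirely inside one bag — forcing width ≥ 2. The upper and lower bounds meet at 2, so that is the treewidth.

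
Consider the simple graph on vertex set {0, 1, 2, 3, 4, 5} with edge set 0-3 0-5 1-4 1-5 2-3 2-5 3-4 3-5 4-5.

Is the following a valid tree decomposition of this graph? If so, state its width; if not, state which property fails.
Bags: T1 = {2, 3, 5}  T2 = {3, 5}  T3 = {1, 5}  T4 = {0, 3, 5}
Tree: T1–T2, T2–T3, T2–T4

No — vertex 4 appears in no bag.

A tree decomposition must satisfy three properties: every vertex lies in some bag; for every edge, both endpoints lie together in some bag; and for every vertex, the bags containing it form a connected subtree. Here vertex 4 appears in no bag, so the decomposition is invalid.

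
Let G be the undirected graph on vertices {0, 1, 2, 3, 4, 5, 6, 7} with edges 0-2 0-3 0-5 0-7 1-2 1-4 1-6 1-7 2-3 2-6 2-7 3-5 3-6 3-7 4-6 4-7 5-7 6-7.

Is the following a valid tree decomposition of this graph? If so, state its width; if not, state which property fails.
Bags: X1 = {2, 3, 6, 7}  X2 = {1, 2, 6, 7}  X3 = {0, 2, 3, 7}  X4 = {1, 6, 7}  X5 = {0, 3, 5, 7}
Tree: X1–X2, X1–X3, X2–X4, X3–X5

No — vertex 4 appears in no bag.

A tree decomposition must satisfy three properties: every vertex lies in some bag; for every edge, both endpoints lie together in some bag; and for every vertex, the bags containing it form a connected subtree. Here vertex 4 appears in no bag, so the decomposition is invalid.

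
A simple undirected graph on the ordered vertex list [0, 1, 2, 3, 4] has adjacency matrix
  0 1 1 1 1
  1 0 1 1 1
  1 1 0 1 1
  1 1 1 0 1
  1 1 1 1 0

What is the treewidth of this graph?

A width-4 tree decomposition is:
Bags: B1 = {0, 1, 2, 3, 4}
Tree: (single bag)
A single bag containing all 5 vertices is trivially a valid decomposition of width 4. Conversely, {0, 1, 2, 3, 4} is a clique of size 5, and the vertices of any clique must share a bag in every tree decomposition; so some bag has ≥ 5 vertices and tw(G) ≥ 4. Therefore the treewidth is 4.

4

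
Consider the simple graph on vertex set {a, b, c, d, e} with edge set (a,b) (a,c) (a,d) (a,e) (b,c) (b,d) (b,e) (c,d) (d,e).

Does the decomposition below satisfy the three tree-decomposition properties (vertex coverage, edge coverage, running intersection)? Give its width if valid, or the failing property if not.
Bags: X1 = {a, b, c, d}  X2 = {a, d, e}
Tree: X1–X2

A tree decomposition must satisfy three properties: every vertex lies in some bag; for every edge, both endpoints lie together in some bag; and for every vertex, the bags containing it form a connected subtree. Here edge (b,e) lies in no bag, so the decomposition is invalid.

No — edge (b,e) lies in no bag.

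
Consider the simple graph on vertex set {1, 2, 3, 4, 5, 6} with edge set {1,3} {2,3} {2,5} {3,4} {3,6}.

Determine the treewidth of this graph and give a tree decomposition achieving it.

The largest bag has 2 vertices, giving width 1; this decomposition certifies tw(G) ≤ 1. Since G has at least one edge (e.g. 3–6), it is not an edgeless graph, so tw(G) ≥ 1. Hence tw(G) = 1 exactly.

Treewidth 1.
One optimal decomposition is:
Bags: B1 = {3, 6}  B2 = {2, 3}  B3 = {3, 4}  B4 = {2, 5}  B5 = {1, 3}
Tree: B1–B2, B2–B3, B2–B4, B1–B5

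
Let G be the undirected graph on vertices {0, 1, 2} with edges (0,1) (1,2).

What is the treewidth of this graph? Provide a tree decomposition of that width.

Treewidth 1.
One such decomposition:
Bags: B1 = {0, 1}  B2 = {1, 2}
Tree: B1–B2

The largest bag has 2 vertices, giving width 1; this decomposition certifies tw(G) ≤ 1. Since G has at least one edge (e.g. 1–0), it is not an edgeless graph, so tw(G) ≥ 1. Therefore the treewidth is 1.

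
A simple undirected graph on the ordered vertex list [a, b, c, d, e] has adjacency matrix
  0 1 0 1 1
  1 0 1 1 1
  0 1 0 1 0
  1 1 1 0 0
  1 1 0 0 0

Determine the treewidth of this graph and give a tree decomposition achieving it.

Each bag holds 3 vertices, so the decomposition has width 2, which upper-bounds the treewidth. For the lower bound, the 3 vertices {b, c, d} are pairwise adjacent, and any tree decomposition puts a clique entirely inside one bag — forcing width ≥ 2. Therefore the treewidth is 2.

Treewidth 2.
One optimal decomposition is:
Bags: B1 = {a, b, d}  B2 = {a, b, e}  B3 = {b, c, d}
Tree: B1–B2, B1–B3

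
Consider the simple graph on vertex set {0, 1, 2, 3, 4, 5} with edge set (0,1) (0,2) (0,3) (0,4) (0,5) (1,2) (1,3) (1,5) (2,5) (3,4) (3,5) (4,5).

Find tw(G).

A width-3 tree decomposition is:
Bags: B1 = {0, 1, 3, 5}  B2 = {0, 3, 4, 5}  B3 = {0, 1, 2, 5}
Tree: B1–B2, B1–B3
Each bag holds 4 vertices, so the decomposition has width 3, which upper-bounds the treewidth. For the lower bound, the 4 vertices {0, 1, 2, 5} are pairwise adjacent, and any tree decomposition puts a clique entirely inside one bag — forcing width ≥ 3. The upper and lower bounds meet at 3, so that is the treewidth.

3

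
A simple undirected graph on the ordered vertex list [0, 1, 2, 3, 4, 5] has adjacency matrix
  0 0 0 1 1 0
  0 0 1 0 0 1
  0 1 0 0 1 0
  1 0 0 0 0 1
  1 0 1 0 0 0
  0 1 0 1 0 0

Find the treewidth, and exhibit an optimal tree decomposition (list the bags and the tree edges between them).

Treewidth 2.
One such decomposition:
Bags: B1 = {0, 2, 4}  B2 = {0, 2, 3}  B3 = {2, 3, 5}  B4 = {1, 2, 5}
Tree: B1–B2, B2–B3, B3–B4

Each bag holds 3 vertices, so the decomposition has width 2, which upper-bounds the treewidth. Since 2–4–0–3–5–1–2 is a cycle in G, G is not acyclic. Forests are exactly the graphs of treewidth ≤ 1, so tw(G) ≥ 2. Therefore the treewidth is 2.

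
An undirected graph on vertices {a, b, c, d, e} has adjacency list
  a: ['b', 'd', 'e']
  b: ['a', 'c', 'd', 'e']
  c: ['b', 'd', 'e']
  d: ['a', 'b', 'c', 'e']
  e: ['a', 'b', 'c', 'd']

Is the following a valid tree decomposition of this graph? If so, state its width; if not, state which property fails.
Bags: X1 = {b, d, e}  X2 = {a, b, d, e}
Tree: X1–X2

No — vertex c appears in no bag.

A tree decomposition must satisfy three properties: every vertex lies in some bag; for every edge, both endpoints lie together in some bag; and for every vertex, the bags containing it form a connected subtree. Here vertex c appears in no bag, so the decomposition is invalid.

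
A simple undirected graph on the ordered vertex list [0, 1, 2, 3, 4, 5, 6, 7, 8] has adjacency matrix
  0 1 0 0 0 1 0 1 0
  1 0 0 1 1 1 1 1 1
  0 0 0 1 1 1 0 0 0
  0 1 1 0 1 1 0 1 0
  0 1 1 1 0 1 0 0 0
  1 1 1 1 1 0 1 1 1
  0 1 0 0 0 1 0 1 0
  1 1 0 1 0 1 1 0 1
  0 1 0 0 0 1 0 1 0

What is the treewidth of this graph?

A width-3 tree decomposition is:
Bags: B1 = {1, 3, 4, 5}  B2 = {1, 3, 5, 7}  B3 = {1, 5, 6, 7}  B4 = {0, 1, 5, 7}  B5 = {2, 3, 4, 5}  B6 = {1, 5, 7, 8}
Tree: B1–B2, B2–B3, B2–B4, B1–B5, B2–B6
Each bag holds 4 vertices, so the decomposition has width 3, which upper-bounds the treewidth. Conversely, {1, 3, 4, 5} is a clique of size 4, and the vertices of any clique must share a bag in every tree decomposition; so some bag has ≥ 4 vertices and tw(G) ≥ 3. Combining the bounds, tw(G) = 3.

3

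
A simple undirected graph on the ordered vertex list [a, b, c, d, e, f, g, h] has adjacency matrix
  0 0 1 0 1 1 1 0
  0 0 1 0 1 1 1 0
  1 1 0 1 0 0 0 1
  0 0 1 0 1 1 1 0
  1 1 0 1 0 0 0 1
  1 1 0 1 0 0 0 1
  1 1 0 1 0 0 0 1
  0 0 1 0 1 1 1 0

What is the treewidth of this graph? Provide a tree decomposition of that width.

Every bag has size at most 5, so the width is 5 − 1 = 4 and tw(G) ≤ 4. For the lower bound: the 5 vertex sets {c,h}, {b,f}, {a,g}, {d}, {e} are disjoint, each induces a connected subgraph, and every pair is joined by at least one edge of G. Contracting each set to a single vertex therefore yields K_{5} as a minor, and since treewidth is minor-monotone, tw(G) ≥ tw(K_{5}) = 4. Therefore the treewidth is 4.

Treewidth 4.
One such decomposition:
Bags: B1 = {a, b, c, d, h}  B2 = {a, b, d, f, h}  B3 = {a, b, d, g, h}  B4 = {a, b, d, e, h}
Tree: B1–B2, B2–B3, B3–B4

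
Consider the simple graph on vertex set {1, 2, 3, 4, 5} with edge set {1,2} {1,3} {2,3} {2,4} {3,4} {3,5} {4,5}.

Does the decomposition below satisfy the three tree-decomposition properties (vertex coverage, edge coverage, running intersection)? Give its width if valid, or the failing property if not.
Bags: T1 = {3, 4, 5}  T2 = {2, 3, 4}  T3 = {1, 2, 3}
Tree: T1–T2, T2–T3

Yes; width 2.

Every vertex of G appears in some bag (union = {1, 2, 3, 4, 5}); every edge is covered by a bag; and for each vertex v the set of bags containing v is connected in the bag tree. The decomposition is therefore valid. The largest bag has 3 vertices, so the width is 2.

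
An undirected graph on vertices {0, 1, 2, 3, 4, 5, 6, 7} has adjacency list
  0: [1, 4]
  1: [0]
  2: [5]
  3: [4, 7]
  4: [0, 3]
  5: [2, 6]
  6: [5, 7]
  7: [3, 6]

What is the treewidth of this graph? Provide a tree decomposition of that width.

The largest bag has 2 vertices, giving width 1; this decomposition certifies tw(G) ≤ 1. Since G has at least one edge (e.g. 2–5), it is not an edgeless graph, so tw(G) ≥ 1. Hence tw(G) = 1 exactly.

Treewidth 1.
Bags: B1 = {2, 5}  B2 = {5, 6}  B3 = {6, 7}  B4 = {3, 7}  B5 = {3, 4}  B6 = {0, 4}  B7 = {0, 1}
Tree: B1–B2, B2–B3, B3–B4, B4–B5, B5–B6, B6–B7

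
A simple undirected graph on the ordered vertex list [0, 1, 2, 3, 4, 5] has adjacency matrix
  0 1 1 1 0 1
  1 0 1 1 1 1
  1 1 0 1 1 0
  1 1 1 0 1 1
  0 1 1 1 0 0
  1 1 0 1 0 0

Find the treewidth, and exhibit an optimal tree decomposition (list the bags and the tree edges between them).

The largest bag has 4 vertices, giving width 3; this decomposition certifies tw(G) ≤ 3. For the lower bound, the 4 vertices {0, 1, 2, 3} are pairwise adjacent, and any tree decomposition puts a clique entirely inside one bag — forcing width ≥ 3. Combining the bounds, tw(G) = 3.

Treewidth 3.
Bags: B1 = {0, 1, 2, 3}  B2 = {1, 2, 3, 4}  B3 = {0, 1, 3, 5}
Tree: B1–B2, B1–B3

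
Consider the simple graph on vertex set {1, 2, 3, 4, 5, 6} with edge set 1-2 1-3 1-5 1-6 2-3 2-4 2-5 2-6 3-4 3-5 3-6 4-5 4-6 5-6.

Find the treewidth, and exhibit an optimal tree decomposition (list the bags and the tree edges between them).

Treewidth 4.
One such decomposition:
Bags: B1 = {1, 2, 3, 5, 6}  B2 = {2, 3, 4, 5, 6}
Tree: B1–B2

Each bag holds 5 vertices, so the decomposition has width 4, which upper-bounds the treewidth. For the lower bound, the 5 vertices {1, 2, 3, 5, 6} are pairwise adjacent, and any tree decomposition puts a clique entirely inside one bag — forcing width ≥ 4. Hence tw(G) = 4 exactly.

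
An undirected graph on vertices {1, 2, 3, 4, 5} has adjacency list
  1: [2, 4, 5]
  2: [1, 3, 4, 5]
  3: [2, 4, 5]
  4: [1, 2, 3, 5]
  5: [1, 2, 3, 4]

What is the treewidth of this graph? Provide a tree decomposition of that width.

Treewidth 3.
Bags: B1 = {2, 3, 4, 5}  B2 = {1, 2, 4, 5}
Tree: B1–B2

The largest bag has 4 vertices, giving width 3; this decomposition certifies tw(G) ≤ 3. For the lower bound, the 4 vertices {1, 2, 4, 5} are pairwise adjacent, and any tree decomposition puts a clique entirely inside one bag — forcing width ≥ 3. Therefore the treewidth is 3.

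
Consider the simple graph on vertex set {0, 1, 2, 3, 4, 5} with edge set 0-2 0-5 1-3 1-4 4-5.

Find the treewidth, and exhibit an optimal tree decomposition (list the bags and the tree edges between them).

Every bag has size at most 2, so the width is 2 − 1 = 1 and tw(G) ≤ 1. G has an edge, so its treewidth is at least 1. The upper and lower bounds meet at 1, so that is the treewidth.

Treewidth 1.
One such decomposition:
Bags: B1 = {1, 3}  B2 = {1, 4}  B3 = {4, 5}  B4 = {0, 5}  B5 = {0, 2}
Tree: B1–B2, B2–B3, B3–B4, B4–B5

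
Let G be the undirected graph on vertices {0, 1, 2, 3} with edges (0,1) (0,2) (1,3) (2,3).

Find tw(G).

2

A width-2 tree decomposition is:
Bags: B1 = {0, 1, 2}  B2 = {1, 2, 3}
Tree: B1–B2
Every bag has size at most 3, so the width is 3 − 1 = 2 and tw(G) ≤ 2. Since 1–0–2–3–1 is a cycle in G, G is not acyclic. Forests are exactly the graphs of treewidth ≤ 1, so tw(G) ≥ 2. Combining the bounds, tw(G) = 2.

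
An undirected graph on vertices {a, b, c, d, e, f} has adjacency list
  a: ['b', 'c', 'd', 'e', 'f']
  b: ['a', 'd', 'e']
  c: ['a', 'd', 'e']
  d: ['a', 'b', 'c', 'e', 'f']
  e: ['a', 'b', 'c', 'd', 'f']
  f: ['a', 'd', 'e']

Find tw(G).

3

A width-3 tree decomposition is:
Bags: B1 = {a, b, d, e}  B2 = {a, c, d, e}  B3 = {a, d, e, f}
Tree: B1–B2, B2–B3
Each bag holds 4 vertices, so the decomposition has width 3, which upper-bounds the treewidth. For the lower bound, the 4 vertices {a, c, d, e} are pairwise adjacent, and any tree decomposition puts a clique entirely inside one bag — forcing width ≥ 3. The upper and lower bounds meet at 3, so that is the treewidth.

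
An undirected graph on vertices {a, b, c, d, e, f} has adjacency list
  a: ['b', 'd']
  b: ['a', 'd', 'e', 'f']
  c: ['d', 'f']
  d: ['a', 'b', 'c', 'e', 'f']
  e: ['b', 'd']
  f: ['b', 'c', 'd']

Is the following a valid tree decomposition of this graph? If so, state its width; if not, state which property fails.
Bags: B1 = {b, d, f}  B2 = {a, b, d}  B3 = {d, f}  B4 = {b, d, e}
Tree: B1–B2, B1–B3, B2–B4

No — vertex c appears in no bag.

A tree decomposition must satisfy three properties: every vertex lies in some bag; for every edge, both endpoints lie together in some bag; and for every vertex, the bags containing it form a connected subtree. Here vertex c appears in no bag, so the decomposition is invalid.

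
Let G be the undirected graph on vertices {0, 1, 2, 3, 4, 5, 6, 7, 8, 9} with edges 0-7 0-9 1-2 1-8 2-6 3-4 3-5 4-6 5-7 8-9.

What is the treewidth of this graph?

2

A width-2 tree decomposition is:
Bags: B1 = {1, 8, 9}  B2 = {0, 1, 9}  B3 = {0, 1, 7}  B4 = {1, 5, 7}  B5 = {1, 3, 5}  B6 = {1, 3, 4}  B7 = {1, 4, 6}  B8 = {1, 2, 6}
Tree: B1–B2, B2–B3, B3–B4, B4–B5, B5–B6, B6–B7, B7–B8
Each bag holds 3 vertices, so the decomposition has width 2, which upper-bounds the treewidth. For the lower bound, G contains the cycle 1–8–9–0–7–5–3–4–6–2–1, so G is not a forest; only forests have treewidth ≤ 1, hence tw(G) ≥ 2. Therefore the treewidth is 2.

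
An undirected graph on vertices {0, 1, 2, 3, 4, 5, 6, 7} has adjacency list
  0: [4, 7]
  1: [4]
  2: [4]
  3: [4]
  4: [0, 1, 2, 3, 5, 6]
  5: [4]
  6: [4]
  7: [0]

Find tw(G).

1

A width-1 tree decomposition is:
Bags: B1 = {2, 4}  B2 = {1, 4}  B3 = {4, 6}  B4 = {4, 5}  B5 = {0, 4}  B6 = {3, 4}  B7 = {0, 7}
Tree: B1–B2, B2–B3, B2–B4, B4–B5, B1–B6, B5–B7
The largest bag has 2 vertices, giving width 1; this decomposition certifies tw(G) ≤ 1. Any graph with an edge has treewidth ≥ 1, and G has the edge 2–4. The upper and lower bounds meet at 1, so that is the treewidth.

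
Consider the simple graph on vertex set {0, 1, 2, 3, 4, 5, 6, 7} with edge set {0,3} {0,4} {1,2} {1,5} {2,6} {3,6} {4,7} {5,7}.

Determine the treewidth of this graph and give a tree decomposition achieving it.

Every bag has size at most 3, so the width is 3 − 1 = 2 and tw(G) ≤ 2. The edges 2–1–5–7–4–0–3–6–2 form a cycle, so G is not a tree and its treewidth is at least 2. Hence tw(G) = 2 exactly.

Treewidth 2.
One such decomposition:
Bags: B1 = {1, 2, 5}  B2 = {2, 5, 7}  B3 = {2, 4, 7}  B4 = {0, 2, 4}  B5 = {0, 2, 3}  B6 = {2, 3, 6}
Tree: B1–B2, B2–B3, B3–B4, B4–B5, B5–B6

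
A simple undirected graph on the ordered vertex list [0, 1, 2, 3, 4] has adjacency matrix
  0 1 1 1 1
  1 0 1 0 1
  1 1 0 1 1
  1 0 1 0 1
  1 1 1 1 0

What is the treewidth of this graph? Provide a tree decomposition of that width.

Every bag has size at most 4, so the width is 4 − 1 = 3 and tw(G) ≤ 3. For the lower bound, the 4 vertices {0, 1, 2, 4} are pairwise adjacent, and any tree decomposition puts a clique entirely inside one bag — forcing width ≥ 3. The upper and lower bounds meet at 3, so that is the treewidth.

Treewidth 3.
One optimal decomposition is:
Bags: B1 = {0, 2, 3, 4}  B2 = {0, 1, 2, 4}
Tree: B1–B2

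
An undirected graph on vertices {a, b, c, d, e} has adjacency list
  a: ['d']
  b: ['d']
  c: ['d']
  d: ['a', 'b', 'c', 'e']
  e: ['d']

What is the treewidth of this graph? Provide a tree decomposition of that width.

Treewidth 1.
One optimal decomposition is:
Bags: B1 = {d, e}  B2 = {a, d}  B3 = {b, d}  B4 = {c, d}
Tree: B1–B2, B1–B3, B3–B4

Every bag has size at most 2, so the width is 2 − 1 = 1 and tw(G) ≤ 1. Since G has at least one edge (e.g. d–e), it is not an edgeless graph, so tw(G) ≥ 1. The upper and lower bounds meet at 1, so that is the treewidth.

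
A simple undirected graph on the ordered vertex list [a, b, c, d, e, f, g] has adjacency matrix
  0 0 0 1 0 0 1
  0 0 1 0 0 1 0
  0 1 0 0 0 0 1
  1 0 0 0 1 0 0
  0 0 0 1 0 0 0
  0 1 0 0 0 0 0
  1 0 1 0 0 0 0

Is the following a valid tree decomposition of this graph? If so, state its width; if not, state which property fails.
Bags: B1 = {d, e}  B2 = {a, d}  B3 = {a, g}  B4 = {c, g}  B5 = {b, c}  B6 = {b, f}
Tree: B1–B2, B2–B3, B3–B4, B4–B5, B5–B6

Yes; width 1.

Every vertex of G appears in some bag (union = {a, b, c, d, e, f, g}); every edge is covered by a bag; and for each vertex v the set of bags containing v is connected in the bag tree. The decomposition is therefore valid. The largest bag has 2 vertices, so the width is 1.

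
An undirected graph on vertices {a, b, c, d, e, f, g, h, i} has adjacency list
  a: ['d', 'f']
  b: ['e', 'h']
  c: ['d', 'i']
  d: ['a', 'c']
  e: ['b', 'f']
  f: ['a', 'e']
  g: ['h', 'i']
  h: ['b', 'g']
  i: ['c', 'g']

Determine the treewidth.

2

A width-2 tree decomposition is:
Bags: B1 = {a, e, f}  B2 = {a, d, e}  B3 = {c, d, e}  B4 = {c, e, i}  B5 = {e, g, i}  B6 = {e, g, h}  B7 = {b, e, h}
Tree: B1–B2, B2–B3, B3–B4, B4–B5, B5–B6, B6–B7
Each bag holds 3 vertices, so the decomposition has width 2, which upper-bounds the treewidth. For the lower bound, G contains the cycle e–f–a–d–c–i–g–h–b–e, so G is not a forest; only forests have treewidth ≤ 1, hence tw(G) ≥ 2. Hence tw(G) = 2 exactly.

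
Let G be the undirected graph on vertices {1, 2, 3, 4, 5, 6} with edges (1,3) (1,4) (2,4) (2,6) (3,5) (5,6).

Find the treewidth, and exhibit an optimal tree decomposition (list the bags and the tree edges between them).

Treewidth 2.
One optimal decomposition is:
Bags: B1 = {1, 2, 4}  B2 = {1, 2, 6}  B3 = {1, 5, 6}  B4 = {1, 3, 5}
Tree: B1–B2, B2–B3, B3–B4

Every bag has size at most 3, so the width is 3 − 1 = 2 and tw(G) ≤ 2. The edges 1–4–2–6–5–3–1 form a cycle, so G is not a tree and its treewidth is at least 2. Hence tw(G) = 2 exactly.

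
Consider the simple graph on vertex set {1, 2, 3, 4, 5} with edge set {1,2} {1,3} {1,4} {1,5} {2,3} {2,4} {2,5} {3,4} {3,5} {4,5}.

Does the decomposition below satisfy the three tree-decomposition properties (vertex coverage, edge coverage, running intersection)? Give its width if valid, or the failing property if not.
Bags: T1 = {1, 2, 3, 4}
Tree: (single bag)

A tree decomposition must satisfy three properties: every vertex lies in some bag; for every edge, both endpoints lie together in some bag; and for every vertex, the bags containing it form a connected subtree. Here vertex 5 appears in no bag, so the decomposition is invalid.

No — vertex 5 appears in no bag.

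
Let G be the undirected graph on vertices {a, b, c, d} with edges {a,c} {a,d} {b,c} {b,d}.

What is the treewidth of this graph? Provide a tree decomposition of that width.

Treewidth 2.
One such decomposition:
Bags: B1 = {a, b, c}  B2 = {a, b, d}
Tree: B1–B2

Every bag has size at most 3, so the width is 3 − 1 = 2 and tw(G) ≤ 2. Since a–c–b–d–a is a cycle in G, G is not acyclic. Forests are exactly the graphs of treewidth ≤ 1, so tw(G) ≥ 2. The upper and lower bounds meet at 2, so that is the treewidth.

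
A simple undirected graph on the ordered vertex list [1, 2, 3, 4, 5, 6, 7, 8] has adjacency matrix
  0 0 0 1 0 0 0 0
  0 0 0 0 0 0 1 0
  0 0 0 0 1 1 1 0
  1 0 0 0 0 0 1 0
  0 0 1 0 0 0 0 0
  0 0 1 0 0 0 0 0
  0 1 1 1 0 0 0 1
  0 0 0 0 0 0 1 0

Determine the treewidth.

A width-1 tree decomposition is:
Bags: B1 = {4, 7}  B2 = {1, 4}  B3 = {3, 7}  B4 = {2, 7}  B5 = {3, 5}  B6 = {3, 6}  B7 = {7, 8}
Tree: B1–B2, B1–B3, B3–B4, B3–B5, B5–B6, B3–B7
The largest bag has 2 vertices, giving width 1; this decomposition certifies tw(G) ≤ 1. Any graph with an edge has treewidth ≥ 1, and G has the edge 7–4. Combining the bounds, tw(G) = 1.

1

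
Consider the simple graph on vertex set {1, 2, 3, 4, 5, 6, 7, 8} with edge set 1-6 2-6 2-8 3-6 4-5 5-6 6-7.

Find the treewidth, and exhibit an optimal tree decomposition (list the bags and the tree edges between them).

Treewidth 1.
One such decomposition:
Bags: B1 = {3, 6}  B2 = {6, 7}  B3 = {5, 6}  B4 = {2, 6}  B5 = {2, 8}  B6 = {1, 6}  B7 = {4, 5}
Tree: B1–B2, B1–B3, B3–B4, B4–B5, B3–B6, B3–B7

The largest bag has 2 vertices, giving width 1; this decomposition certifies tw(G) ≤ 1. Since G has at least one edge (e.g. 6–3), it is not an edgeless graph, so tw(G) ≥ 1. Hence tw(G) = 1 exactly.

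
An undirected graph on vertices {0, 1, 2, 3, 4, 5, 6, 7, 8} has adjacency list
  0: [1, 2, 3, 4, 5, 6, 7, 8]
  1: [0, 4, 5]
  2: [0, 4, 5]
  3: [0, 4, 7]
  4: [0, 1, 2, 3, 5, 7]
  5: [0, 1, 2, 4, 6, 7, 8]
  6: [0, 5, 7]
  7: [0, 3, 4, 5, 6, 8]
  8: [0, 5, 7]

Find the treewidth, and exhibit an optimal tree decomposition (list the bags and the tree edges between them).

The largest bag has 4 vertices, giving width 3; this decomposition certifies tw(G) ≤ 3. For the lower bound, the 4 vertices {0, 3, 4, 7} are pairwise adjacent, and any tree decomposition puts a clique entirely inside one bag — forcing width ≥ 3. Combining the bounds, tw(G) = 3.

Treewidth 3.
One such decomposition:
Bags: B1 = {0, 4, 5, 7}  B2 = {0, 2, 4, 5}  B3 = {0, 1, 4, 5}  B4 = {0, 5, 6, 7}  B5 = {0, 3, 4, 7}  B6 = {0, 5, 7, 8}
Tree: B1–B2, B1–B3, B1–B4, B1–B5, B1–B6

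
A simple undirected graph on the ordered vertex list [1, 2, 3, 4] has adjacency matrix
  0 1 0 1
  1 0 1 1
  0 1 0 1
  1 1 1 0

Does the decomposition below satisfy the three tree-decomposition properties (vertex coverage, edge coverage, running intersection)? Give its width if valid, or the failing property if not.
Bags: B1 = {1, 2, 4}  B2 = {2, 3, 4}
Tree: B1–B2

Yes; width 2.

Checking the three conditions: (i) the bags cover all of {1, 2, 3, 4}; (ii) for each edge, some bag contains both endpoints; (iii) the bags containing any fixed vertex form a subtree. All hold, so the decomposition is valid with width 3 − 1 = 2.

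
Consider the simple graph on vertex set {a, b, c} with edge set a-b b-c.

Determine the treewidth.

1

A width-1 tree decomposition is:
Bags: B1 = {a, b}  B2 = {b, c}
Tree: B1–B2
Each bag holds 2 vertices, so the decomposition has width 1, which upper-bounds the treewidth. Since G has at least one edge (e.g. b–a), it is not an edgeless graph, so tw(G) ≥ 1. Combining the bounds, tw(G) = 1.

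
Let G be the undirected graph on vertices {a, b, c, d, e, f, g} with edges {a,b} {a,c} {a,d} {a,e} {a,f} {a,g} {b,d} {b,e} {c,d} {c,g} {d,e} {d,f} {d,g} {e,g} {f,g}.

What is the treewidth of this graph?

A width-3 tree decomposition is:
Bags: B1 = {a, d, f, g}  B2 = {a, d, e, g}  B3 = {a, b, d, e}  B4 = {a, c, d, g}
Tree: B1–B2, B2–B3, B2–B4
Each bag holds 4 vertices, so the decomposition has width 3, which upper-bounds the treewidth. On the other hand G contains the 4-clique {a, d, e, g}. A clique must lie in a single bag of any decomposition, so no decomposition can have width below 3. Therefore the treewidth is 3.

3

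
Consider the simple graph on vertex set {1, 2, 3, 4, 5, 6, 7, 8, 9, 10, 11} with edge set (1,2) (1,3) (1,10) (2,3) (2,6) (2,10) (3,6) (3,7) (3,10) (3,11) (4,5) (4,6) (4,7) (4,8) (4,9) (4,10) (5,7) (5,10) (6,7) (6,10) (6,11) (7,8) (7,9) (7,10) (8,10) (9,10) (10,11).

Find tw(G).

3

A width-3 tree decomposition is:
Bags: B1 = {4, 6, 7, 10}  B2 = {3, 6, 7, 10}  B3 = {4, 7, 9, 10}  B4 = {4, 7, 8, 10}  B5 = {4, 5, 7, 10}  B6 = {2, 3, 6, 10}  B7 = {1, 2, 3, 10}  B8 = {3, 6, 10, 11}
Tree: B1–B2, B1–B3, B1–B4, B3–B5, B2–B6, B6–B7, B2–B8
Each bag holds 4 vertices, so the decomposition has width 3, which upper-bounds the treewidth. Conversely, {1, 2, 3, 10} is a clique of size 4, and the vertices of any clique must share a bag in every tree decomposition; so some bag has ≥ 4 vertices and tw(G) ≥ 3. The upper and lower bounds meet at 3, so that is the treewidth.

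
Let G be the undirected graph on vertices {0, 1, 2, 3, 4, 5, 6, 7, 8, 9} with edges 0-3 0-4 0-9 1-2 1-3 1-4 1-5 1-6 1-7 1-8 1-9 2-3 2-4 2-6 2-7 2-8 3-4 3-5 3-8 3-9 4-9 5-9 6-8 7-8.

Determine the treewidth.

3

A width-3 tree decomposition is:
Bags: B1 = {1, 3, 4, 9}  B2 = {1, 2, 3, 4}  B3 = {1, 2, 3, 8}  B4 = {1, 2, 6, 8}  B5 = {1, 2, 7, 8}  B6 = {0, 3, 4, 9}  B7 = {1, 3, 5, 9}
Tree: B1–B2, B2–B3, B3–B4, B3–B5, B1–B6, B1–B7
Each bag holds 4 vertices, so the decomposition has width 3, which upper-bounds the treewidth. Conversely, {0, 3, 4, 9} is a clique of size 4, and the vertices of any clique must share a bag in every tree decomposition; so some bag has ≥ 4 vertices and tw(G) ≥ 3. The upper and lower bounds meet at 3, so that is the treewidth.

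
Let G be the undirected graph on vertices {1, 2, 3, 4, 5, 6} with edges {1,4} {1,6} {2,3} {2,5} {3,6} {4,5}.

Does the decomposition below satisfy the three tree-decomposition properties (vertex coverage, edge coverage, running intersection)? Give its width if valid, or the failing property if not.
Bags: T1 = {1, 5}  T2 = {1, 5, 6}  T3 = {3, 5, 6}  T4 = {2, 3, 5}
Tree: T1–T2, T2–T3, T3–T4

No — vertex 4 appears in no bag.

A tree decomposition must satisfy three properties: every vertex lies in some bag; for every edge, both endpoints lie together in some bag; and for every vertex, the bags containing it form a connected subtree. Here vertex 4 appears in no bag, so the decomposition is invalid.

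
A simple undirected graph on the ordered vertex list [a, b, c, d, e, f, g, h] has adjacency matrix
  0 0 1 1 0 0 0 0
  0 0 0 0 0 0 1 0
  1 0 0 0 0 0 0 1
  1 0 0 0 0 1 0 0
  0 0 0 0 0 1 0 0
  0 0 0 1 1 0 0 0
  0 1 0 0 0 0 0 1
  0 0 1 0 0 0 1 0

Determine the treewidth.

1

A width-1 tree decomposition is:
Bags: B1 = {e, f}  B2 = {d, f}  B3 = {a, d}  B4 = {a, c}  B5 = {c, h}  B6 = {g, h}  B7 = {b, g}
Tree: B1–B2, B2–B3, B3–B4, B4–B5, B5–B6, B6–B7
The largest bag has 2 vertices, giving width 1; this decomposition certifies tw(G) ≤ 1. G has an edge, so its treewidth is at least 1. Combining the bounds, tw(G) = 1.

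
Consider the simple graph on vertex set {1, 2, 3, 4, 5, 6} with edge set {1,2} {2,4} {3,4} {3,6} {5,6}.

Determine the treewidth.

A width-1 tree decomposition is:
Bags: B1 = {1, 2}  B2 = {2, 4}  B3 = {3, 4}  B4 = {3, 6}  B5 = {5, 6}
Tree: B1–B2, B2–B3, B3–B4, B4–B5
Every bag has size at most 2, so the width is 2 − 1 = 1 and tw(G) ≤ 1. Any graph with an edge has treewidth ≥ 1, and G has the edge 1–2. Combining the bounds, tw(G) = 1.

1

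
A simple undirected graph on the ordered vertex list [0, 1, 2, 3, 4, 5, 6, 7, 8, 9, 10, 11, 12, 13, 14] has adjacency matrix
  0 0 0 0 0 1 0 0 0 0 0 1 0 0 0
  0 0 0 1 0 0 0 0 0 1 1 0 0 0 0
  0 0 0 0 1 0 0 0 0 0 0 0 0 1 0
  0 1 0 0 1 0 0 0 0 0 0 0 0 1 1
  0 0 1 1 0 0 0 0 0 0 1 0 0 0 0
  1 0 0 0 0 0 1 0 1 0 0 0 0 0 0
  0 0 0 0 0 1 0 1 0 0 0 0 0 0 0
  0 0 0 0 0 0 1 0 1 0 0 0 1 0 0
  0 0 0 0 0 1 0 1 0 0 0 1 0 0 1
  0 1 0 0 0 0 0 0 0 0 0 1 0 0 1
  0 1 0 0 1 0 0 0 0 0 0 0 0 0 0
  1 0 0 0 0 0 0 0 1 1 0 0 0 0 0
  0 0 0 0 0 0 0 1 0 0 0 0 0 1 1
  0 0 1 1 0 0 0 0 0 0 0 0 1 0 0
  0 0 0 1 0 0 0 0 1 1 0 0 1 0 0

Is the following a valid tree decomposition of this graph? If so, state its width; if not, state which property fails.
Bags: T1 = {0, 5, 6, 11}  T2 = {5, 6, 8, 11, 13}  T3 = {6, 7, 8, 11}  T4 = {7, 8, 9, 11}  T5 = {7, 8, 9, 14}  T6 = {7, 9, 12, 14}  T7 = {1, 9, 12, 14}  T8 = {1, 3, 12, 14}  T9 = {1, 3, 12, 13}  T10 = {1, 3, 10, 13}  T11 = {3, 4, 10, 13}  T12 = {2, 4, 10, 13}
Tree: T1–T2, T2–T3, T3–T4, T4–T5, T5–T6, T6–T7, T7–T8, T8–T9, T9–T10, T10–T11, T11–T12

No — bags containing vertex 13 are not connected in the tree.

A tree decomposition must satisfy three properties: every vertex lies in some bag; for every edge, both endpoints lie together in some bag; and for every vertex, the bags containing it form a connected subtree. Here bags containing vertex 13 are not connected in the tree, so the decomposition is invalid.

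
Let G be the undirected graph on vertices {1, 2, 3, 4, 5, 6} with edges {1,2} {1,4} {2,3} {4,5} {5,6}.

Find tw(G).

A width-1 tree decomposition is:
Bags: B1 = {2, 3}  B2 = {1, 2}  B3 = {1, 4}  B4 = {4, 5}  B5 = {5, 6}
Tree: B1–B2, B2–B3, B3–B4, B4–B5
Each bag holds 2 vertices, so the decomposition has width 1, which upper-bounds the treewidth. G has an edge, so its treewidth is at least 1. Combining the bounds, tw(G) = 1.

1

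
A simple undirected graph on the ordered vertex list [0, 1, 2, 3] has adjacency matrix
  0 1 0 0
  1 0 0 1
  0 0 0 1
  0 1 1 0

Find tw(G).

1

A width-1 tree decomposition is:
Bags: B1 = {2, 3}  B2 = {1, 3}  B3 = {0, 1}
Tree: B1–B2, B2–B3
Every bag has size at most 2, so the width is 2 − 1 = 1 and tw(G) ≤ 1. G has an edge, so its treewidth is at least 1. Therefore the treewidth is 1.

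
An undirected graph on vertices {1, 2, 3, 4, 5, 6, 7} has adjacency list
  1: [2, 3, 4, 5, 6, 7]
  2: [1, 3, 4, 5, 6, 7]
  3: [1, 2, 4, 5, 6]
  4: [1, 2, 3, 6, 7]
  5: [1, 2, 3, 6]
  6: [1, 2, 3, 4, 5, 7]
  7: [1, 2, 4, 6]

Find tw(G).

4

A width-4 tree decomposition is:
Bags: B1 = {1, 2, 3, 4, 6}  B2 = {1, 2, 4, 6, 7}  B3 = {1, 2, 3, 5, 6}
Tree: B1–B2, B1–B3
The largest bag has 5 vertices, giving width 4; this decomposition certifies tw(G) ≤ 4. For the lower bound, the 5 vertices {1, 2, 3, 4, 6} are pairwise adjacent, and any tree decomposition puts a clique entirely inside one bag — forcing width ≥ 4. Hence tw(G) = 4 exactly.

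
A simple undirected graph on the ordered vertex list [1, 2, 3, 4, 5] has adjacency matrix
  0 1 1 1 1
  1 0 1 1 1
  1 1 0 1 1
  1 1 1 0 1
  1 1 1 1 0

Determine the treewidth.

4

A width-4 tree decomposition is:
Bags: B1 = {1, 2, 3, 4, 5}
Tree: (single bag)
A single bag containing all 5 vertices is trivially a valid decomposition of width 4. Conversely, {1, 2, 3, 4, 5} is a clique of size 5, and the vertices of any clique must share a bag in every tree decomposition; so some bag has ≥ 5 vertices and tw(G) ≥ 4. The upper and lower bounds meet at 4, so that is the treewidth.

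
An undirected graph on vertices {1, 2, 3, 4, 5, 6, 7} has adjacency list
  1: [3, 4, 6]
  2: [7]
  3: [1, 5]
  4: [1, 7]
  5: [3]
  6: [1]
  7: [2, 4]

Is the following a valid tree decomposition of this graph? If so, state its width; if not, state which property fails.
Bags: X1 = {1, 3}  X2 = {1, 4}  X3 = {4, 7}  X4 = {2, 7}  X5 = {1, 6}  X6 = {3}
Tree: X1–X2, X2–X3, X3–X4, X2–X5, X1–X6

A tree decomposition must satisfy three properties: every vertex lies in some bag; for every edge, both endpoints lie together in some bag; and for every vertex, the bags containing it form a connected subtree. Here vertex 5 appears in no bag, so the decomposition is invalid.

No — vertex 5 appears in no bag.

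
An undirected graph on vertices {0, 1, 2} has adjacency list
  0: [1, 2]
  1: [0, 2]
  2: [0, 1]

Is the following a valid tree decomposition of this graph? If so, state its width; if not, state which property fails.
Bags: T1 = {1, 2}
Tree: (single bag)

A tree decomposition must satisfy three properties: every vertex lies in some bag; for every edge, both endpoints lie together in some bag; and for every vertex, the bags containing it form a connected subtree. Here vertex 0 appears in no bag, so the decomposition is invalid.

No — vertex 0 appears in no bag.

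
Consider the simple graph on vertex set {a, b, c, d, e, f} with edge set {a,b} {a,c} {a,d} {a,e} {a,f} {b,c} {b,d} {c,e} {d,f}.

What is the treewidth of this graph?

2

A width-2 tree decomposition is:
Bags: B1 = {a, d, f}  B2 = {a, b, d}  B3 = {a, b, c}  B4 = {a, c, e}
Tree: B1–B2, B2–B3, B3–B4
Every bag has size at most 3, so the width is 3 − 1 = 2 and tw(G) ≤ 2. On the other hand G contains the 3-clique {a, d, f}. A clique must lie in a single bag of any decomposition, so no decomposition can have width below 2. Hence tw(G) = 2 exactly.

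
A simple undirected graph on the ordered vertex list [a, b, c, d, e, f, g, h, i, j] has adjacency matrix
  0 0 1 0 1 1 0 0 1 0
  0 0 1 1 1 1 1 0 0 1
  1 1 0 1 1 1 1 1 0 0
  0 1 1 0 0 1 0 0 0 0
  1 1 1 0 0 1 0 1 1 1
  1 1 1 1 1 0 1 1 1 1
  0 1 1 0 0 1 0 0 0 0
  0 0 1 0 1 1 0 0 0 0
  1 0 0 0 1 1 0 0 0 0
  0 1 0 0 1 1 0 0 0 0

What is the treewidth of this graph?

A width-3 tree decomposition is:
Bags: B1 = {b, c, e, f}  B2 = {b, e, f, j}  B3 = {b, c, d, f}  B4 = {b, c, f, g}  B5 = {c, e, f, h}  B6 = {a, c, e, f}  B7 = {a, e, f, i}
Tree: B1–B2, B1–B3, B1–B4, B1–B5, B5–B6, B6–B7
Every bag has size at most 4, so the width is 4 − 1 = 3 and tw(G) ≤ 3. On the other hand G contains the 4-clique {b, e, f, j}. A clique must lie in a single bag of any decomposition, so no decomposition can have width below 3. The upper and lower bounds meet at 3, so that is the treewidth.

3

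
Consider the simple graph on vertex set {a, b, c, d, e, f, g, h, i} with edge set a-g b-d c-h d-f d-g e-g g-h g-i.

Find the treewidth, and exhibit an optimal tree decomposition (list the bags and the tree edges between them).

Each bag holds 2 vertices, so the decomposition has width 1, which upper-bounds the treewidth. G has an edge, so its treewidth is at least 1. Therefore the treewidth is 1.

Treewidth 1.
One optimal decomposition is:
Bags: B1 = {e, g}  B2 = {d, g}  B3 = {a, g}  B4 = {g, h}  B5 = {g, i}  B6 = {c, h}  B7 = {b, d}  B8 = {d, f}
Tree: B1–B2, B1–B3, B3–B4, B1–B5, B4–B6, B2–B7, B2–B8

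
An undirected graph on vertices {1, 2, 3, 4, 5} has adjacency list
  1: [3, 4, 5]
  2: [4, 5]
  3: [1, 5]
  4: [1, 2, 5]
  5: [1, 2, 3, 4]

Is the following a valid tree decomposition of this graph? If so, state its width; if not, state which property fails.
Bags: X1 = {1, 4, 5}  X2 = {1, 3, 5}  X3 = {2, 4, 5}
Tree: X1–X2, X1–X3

Yes; width 2.

Checking the three conditions: (i) the bags cover all of {1, 2, 3, 4, 5}; (ii) for each edge, some bag contains both endpoints; (iii) the bags containing any fixed vertex form a subtree. All hold, so the decomposition is valid with width 3 − 1 = 2.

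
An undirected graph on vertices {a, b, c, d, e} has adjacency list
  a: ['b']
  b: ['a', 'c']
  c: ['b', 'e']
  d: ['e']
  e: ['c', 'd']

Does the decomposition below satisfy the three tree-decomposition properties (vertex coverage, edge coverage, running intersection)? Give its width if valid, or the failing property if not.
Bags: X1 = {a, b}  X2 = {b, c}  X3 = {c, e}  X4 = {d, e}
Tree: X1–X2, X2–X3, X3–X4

Yes; width 1.

Checking the three conditions: (i) the bags cover all of {a, b, c, d, e}; (ii) for each edge, some bag contains both endpoints; (iii) the bags containing any fixed vertex form a subtree. All hold, so the decomposition is valid with width 2 − 1 = 1.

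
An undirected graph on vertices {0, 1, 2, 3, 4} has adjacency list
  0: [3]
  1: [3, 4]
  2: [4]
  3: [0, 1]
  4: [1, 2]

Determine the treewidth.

1

A width-1 tree decomposition is:
Bags: B1 = {2, 4}  B2 = {1, 4}  B3 = {1, 3}  B4 = {0, 3}
Tree: B1–B2, B2–B3, B3–B4
Every bag has size at most 2, so the width is 2 − 1 = 1 and tw(G) ≤ 1. Since G has at least one edge (e.g. 2–4), it is not an edgeless graph, so tw(G) ≥ 1. Hence tw(G) = 1 exactly.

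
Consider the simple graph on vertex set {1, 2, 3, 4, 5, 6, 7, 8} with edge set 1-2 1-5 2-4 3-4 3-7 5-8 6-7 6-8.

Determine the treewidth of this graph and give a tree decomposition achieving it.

Each bag holds 3 vertices, so the decomposition has width 2, which upper-bounds the treewidth. Since 8–5–1–2–4–3–7–6–8 is a cycle in G, G is not acyclic. Forests are exactly the graphs of treewidth ≤ 1, so tw(G) ≥ 2. Hence tw(G) = 2 exactly.

Treewidth 2.
One such decomposition:
Bags: B1 = {1, 5, 8}  B2 = {1, 2, 8}  B3 = {2, 4, 8}  B4 = {3, 4, 8}  B5 = {3, 7, 8}  B6 = {6, 7, 8}
Tree: B1–B2, B2–B3, B3–B4, B4–B5, B5–B6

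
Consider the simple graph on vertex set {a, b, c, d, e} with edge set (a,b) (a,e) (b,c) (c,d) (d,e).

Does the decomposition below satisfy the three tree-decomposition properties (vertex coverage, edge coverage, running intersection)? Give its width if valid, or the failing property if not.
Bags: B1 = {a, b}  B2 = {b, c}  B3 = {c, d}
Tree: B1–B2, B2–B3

No — vertex e appears in no bag.

A tree decomposition must satisfy three properties: every vertex lies in some bag; for every edge, both endpoints lie together in some bag; and for every vertex, the bags containing it form a connected subtree. Here vertex e appears in no bag, so the decomposition is invalid.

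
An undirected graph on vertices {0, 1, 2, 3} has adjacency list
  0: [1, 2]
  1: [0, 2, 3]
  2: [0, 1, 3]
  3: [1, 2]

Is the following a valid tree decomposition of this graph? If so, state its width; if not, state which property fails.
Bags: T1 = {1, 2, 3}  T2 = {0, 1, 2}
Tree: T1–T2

Checking the three conditions: (i) the bags cover all of {0, 1, 2, 3}; (ii) for each edge, some bag contains both endpoints; (iii) the bags containing any fixed vertex form a subtree. All hold, so the decomposition is valid with width 3 − 1 = 2.

Yes; width 2.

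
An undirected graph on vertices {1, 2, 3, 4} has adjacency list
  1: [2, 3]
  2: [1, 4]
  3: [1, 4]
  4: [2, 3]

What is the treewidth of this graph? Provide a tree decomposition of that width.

Every bag has size at most 3, so the width is 3 − 1 = 2 and tw(G) ≤ 2. The edges 3–4–2–1–3 form a cycle, so G is not a tree and its treewidth is at least 2. Combining the bounds, tw(G) = 2.

Treewidth 2.
One optimal decomposition is:
Bags: B1 = {2, 3, 4}  B2 = {1, 2, 3}
Tree: B1–B2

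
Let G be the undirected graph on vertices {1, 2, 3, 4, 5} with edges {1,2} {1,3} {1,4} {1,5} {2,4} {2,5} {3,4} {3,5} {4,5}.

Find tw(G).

3

A width-3 tree decomposition is:
Bags: B1 = {1, 2, 4, 5}  B2 = {1, 3, 4, 5}
Tree: B1–B2
Each bag holds 4 vertices, so the decomposition has width 3, which upper-bounds the treewidth. On the other hand G contains the 4-clique {1, 2, 4, 5}. A clique must lie in a single bag of any decomposition, so no decomposition can have width below 3. The upper and lower bounds meet at 3, so that is the treewidth.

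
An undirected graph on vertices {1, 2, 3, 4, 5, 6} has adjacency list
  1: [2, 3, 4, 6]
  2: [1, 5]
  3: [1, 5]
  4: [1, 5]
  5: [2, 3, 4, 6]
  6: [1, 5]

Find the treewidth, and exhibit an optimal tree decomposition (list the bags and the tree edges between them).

Treewidth 2.
Bags: B1 = {1, 3, 5}  B2 = {1, 5, 6}  B3 = {1, 2, 5}  B4 = {1, 4, 5}
Tree: B1–B2, B2–B3, B3–B4

Each bag holds 3 vertices, so the decomposition has width 2, which upper-bounds the treewidth. The edges 5–3–1–6–5 form a cycle, so G is not a tree and its treewidth is at least 2. Hence tw(G) = 2 exactly.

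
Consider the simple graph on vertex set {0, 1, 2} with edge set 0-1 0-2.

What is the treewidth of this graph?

1

A width-1 tree decomposition is:
Bags: B1 = {0, 2}  B2 = {0, 1}
Tree: B1–B2
Each bag holds 2 vertices, so the decomposition has width 1, which upper-bounds the treewidth. G has an edge, so its treewidth is at least 1. Combining the bounds, tw(G) = 1.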